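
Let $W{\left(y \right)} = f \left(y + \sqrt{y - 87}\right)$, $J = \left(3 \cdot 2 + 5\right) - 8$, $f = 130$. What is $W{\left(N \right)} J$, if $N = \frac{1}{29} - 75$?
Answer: $- \frac{847860}{29} + \frac{390 i \sqrt{136213}}{29} \approx -29237.0 + 4963.4 i$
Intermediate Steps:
$N = - \frac{2174}{29}$ ($N = \frac{1}{29} - 75 = - \frac{2174}{29} \approx -74.966$)
$J = 3$ ($J = \left(6 + 5\right) - 8 = 11 - 8 = 3$)
$W{\left(y \right)} = 130 y + 130 \sqrt{-87 + y}$ ($W{\left(y \right)} = 130 \left(y + \sqrt{y - 87}\right) = 130 \left(y + \sqrt{-87 + y}\right) = 130 y + 130 \sqrt{-87 + y}$)
$W{\left(N \right)} J = \left(130 \left(- \frac{2174}{29}\right) + 130 \sqrt{-87 - \frac{2174}{29}}\right) 3 = \left(- \frac{282620}{29} + 130 \sqrt{- \frac{4697}{29}}\right) 3 = \left(- \frac{282620}{29} + 130 \frac{i \sqrt{136213}}{29}\right) 3 = \left(- \frac{282620}{29} + \frac{130 i \sqrt{136213}}{29}\right) 3 = - \frac{847860}{29} + \frac{390 i \sqrt{136213}}{29}$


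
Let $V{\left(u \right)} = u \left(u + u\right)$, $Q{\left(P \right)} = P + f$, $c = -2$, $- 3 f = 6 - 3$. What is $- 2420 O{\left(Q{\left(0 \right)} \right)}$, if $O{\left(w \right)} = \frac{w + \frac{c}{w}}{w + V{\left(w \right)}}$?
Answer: $-2420$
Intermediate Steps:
$f = -1$ ($f = - \frac{6 - 3}{3} = \left(- \frac{1}{3}\right) 3 = -1$)
$Q{\left(P \right)} = -1 + P$ ($Q{\left(P \right)} = P - 1 = -1 + P$)
$V{\left(u \right)} = 2 u^{2}$ ($V{\left(u \right)} = u 2 u = 2 u^{2}$)
$O{\left(w \right)} = \frac{w - \frac{2}{w}}{w + 2 w^{2}}$
$- 2420 O{\left(Q{\left(0 \right)} \right)} = - 2420 \frac{-2 + \left(-1 + 0\right)^{2}}{\left(-1 + 0\right)^{2} \left(1 + 2 \left(-1 + 0\right)\right)} = - 2420 \frac{-2 + \left(-1\right)^{2}}{1 \left(1 + 2 \left(-1\right)\right)} = - 2420 \cdot 1 \frac{1}{1 - 2} \left(-2 + 1\right) = - 2420 \cdot 1 \frac{1}{-1} \left(-1\right) = - 2420 \cdot 1 \left(-1\right) \left(-1\right) = \left(-2420\right) 1 = -2420$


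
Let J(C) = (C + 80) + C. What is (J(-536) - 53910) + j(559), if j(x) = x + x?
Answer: -53784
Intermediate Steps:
j(x) = 2*x
J(C) = 80 + 2*C (J(C) = (80 + C) + C = 80 + 2*C)
(J(-536) - 53910) + j(559) = ((80 + 2*(-536)) - 53910) + 2*559 = ((80 - 1072) - 53910) + 1118 = (-992 - 53910) + 1118 = -54902 + 1118 = -53784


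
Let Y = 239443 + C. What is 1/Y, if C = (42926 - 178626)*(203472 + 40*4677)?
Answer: -1/52997666957 ≈ -1.8869e-11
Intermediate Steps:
C = -52997906400 (C = -135700*(203472 + 187080) = -135700*390552 = -52997906400)
Y = -52997666957 (Y = 239443 - 52997906400 = -52997666957)
1/Y = 1/(-52997666957) = -1/52997666957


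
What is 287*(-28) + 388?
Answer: -7648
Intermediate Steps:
287*(-28) + 388 = -8036 + 388 = -7648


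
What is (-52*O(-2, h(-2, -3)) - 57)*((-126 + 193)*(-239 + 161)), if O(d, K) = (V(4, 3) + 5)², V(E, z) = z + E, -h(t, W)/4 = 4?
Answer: 39430170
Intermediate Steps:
h(t, W) = -16 (h(t, W) = -4*4 = -16)
V(E, z) = E + z
O(d, K) = 144 (O(d, K) = ((4 + 3) + 5)² = (7 + 5)² = 12² = 144)
(-52*O(-2, h(-2, -3)) - 57)*((-126 + 193)*(-239 + 161)) = (-52*144 - 57)*((-126 + 193)*(-239 + 161)) = (-7488 - 57)*(67*(-78)) = -7545*(-5226) = 39430170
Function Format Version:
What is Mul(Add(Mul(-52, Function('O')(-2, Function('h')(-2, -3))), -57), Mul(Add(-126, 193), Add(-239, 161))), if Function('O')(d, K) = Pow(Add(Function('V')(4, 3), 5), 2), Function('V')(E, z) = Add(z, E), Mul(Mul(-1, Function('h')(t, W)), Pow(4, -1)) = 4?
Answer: 39430170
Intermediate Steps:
Function('h')(t, W) = -16 (Function('h')(t, W) = Mul(-4, 4) = -16)
Function('V')(E, z) = Add(E, z)
Function('O')(d, K) = 144 (Function('O')(d, K) = Pow(Add(Add(4, 3), 5), 2) = Pow(Add(7, 5), 2) = Pow(12, 2) = 144)
Mul(Add(Mul(-52, Function('O')(-2, Function('h')(-2, -3))), -57), Mul(Add(-126, 193), Add(-239, 161))) = Mul(Add(Mul(-52, 144), -57), Mul(Add(-126, 193), Add(-239, 161))) = Mul(Add(-7488, -57), Mul(67, -78)) = Mul(-7545, -5226) = 39430170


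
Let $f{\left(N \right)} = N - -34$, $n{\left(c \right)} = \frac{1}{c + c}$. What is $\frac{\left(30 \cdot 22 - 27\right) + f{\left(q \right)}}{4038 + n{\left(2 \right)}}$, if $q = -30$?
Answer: $\frac{2548}{16153} \approx 0.15774$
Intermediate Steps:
$n{\left(c \right)} = \frac{1}{2 c}$
$f{\left(N \right)} = 34 + N$ ($f{\left(N \right)} = N + 34 = 34 + N$)
$\frac{\left(30 \cdot 22 - 27\right) + f{\left(q \right)}}{4038 + n{\left(2 \right)}} = \frac{\left(30 \cdot 22 - 27\right) + \left(34 - 30\right)}{4038 + \frac{1}{2 \cdot 2}} = \frac{\left(660 - 27\right) + 4}{4038 + \frac{1}{2} \cdot \frac{1}{2}} = \frac{633 + 4}{4038 + \frac{1}{4}} = \frac{637}{\frac{16153}{4}} = 637 \cdot \frac{4}{16153} = \frac{2548}{16153}$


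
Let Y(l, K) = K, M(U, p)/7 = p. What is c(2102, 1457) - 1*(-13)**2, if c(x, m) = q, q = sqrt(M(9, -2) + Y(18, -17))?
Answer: -169 + I*sqrt(31) ≈ -169.0 + 5.5678*I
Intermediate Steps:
M(U, p) = 7*p
q = I*sqrt(31) (q = sqrt(7*(-2) - 17) = sqrt(-14 - 17) = sqrt(-31) = I*sqrt(31) ≈ 5.5678*I)
c(x, m) = I*sqrt(31)
c(2102, 1457) - 1*(-13)**2 = I*sqrt(31) - 1*(-13)**2 = I*sqrt(31) - 1*169 = I*sqrt(31) - 169 = -169 + I*sqrt(31)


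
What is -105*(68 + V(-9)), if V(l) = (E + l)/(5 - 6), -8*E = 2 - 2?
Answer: -8085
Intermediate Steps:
E = 0 (E = -(2 - 2)/8 = -⅛*0 = 0)
V(l) = -l (V(l) = (0 + l)/(5 - 6) = l/(-1) = l*(-1) = -l)
-105*(68 + V(-9)) = -105*(68 - 1*(-9)) = -105*(68 + 9) = -105*77 = -8085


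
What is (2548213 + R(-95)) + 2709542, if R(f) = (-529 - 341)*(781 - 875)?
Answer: 5339535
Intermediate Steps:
R(f) = 81780 (R(f) = -870*(-94) = 81780)
(2548213 + R(-95)) + 2709542 = (2548213 + 81780) + 2709542 = 2629993 + 2709542 = 5339535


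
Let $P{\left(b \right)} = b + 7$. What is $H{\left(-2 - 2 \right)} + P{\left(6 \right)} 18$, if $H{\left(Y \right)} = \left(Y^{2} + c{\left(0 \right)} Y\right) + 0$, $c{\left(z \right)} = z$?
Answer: $250$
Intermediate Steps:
$P{\left(b \right)} = 7 + b$
$H{\left(Y \right)} = Y^{2}$ ($H{\left(Y \right)} = \left(Y^{2} + 0 Y\right) + 0 = \left(Y^{2} + 0\right) + 0 = Y^{2} + 0 = Y^{2}$)
$H{\left(-2 - 2 \right)} + P{\left(6 \right)} 18 = \left(-2 - 2\right)^{2} + \left(7 + 6\right) 18 = \left(-2 - 2\right)^{2} + 13 \cdot 18 = \left(-4\right)^{2} + 234 = 16 + 234 = 250$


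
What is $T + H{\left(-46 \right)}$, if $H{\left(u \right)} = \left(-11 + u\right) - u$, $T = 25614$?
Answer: $25603$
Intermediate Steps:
$H{\left(u \right)} = -11$
$T + H{\left(-46 \right)} = 25614 - 11 = 25603$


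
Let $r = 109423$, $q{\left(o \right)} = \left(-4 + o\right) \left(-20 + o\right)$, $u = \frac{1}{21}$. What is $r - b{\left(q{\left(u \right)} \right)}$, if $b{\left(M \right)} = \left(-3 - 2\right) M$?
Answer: $\frac{48429428}{441} \approx 1.0982 \cdot 10^{5}$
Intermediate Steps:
$u = \frac{1}{21} \approx 0.047619$
$q{\left(o \right)} = \left(-20 + o\right) \left(-4 + o\right)$
$b{\left(M \right)} = - 5 M$
$r - b{\left(q{\left(u \right)} \right)} = 109423 - - 5 \left(80 + \left(\frac{1}{21}\right)^{2} - \frac{8}{7}\right) = 109423 - - 5 \left(80 + \frac{1}{441} - \frac{8}{7}\right) = 109423 - \left(-5\right) \frac{34777}{441} = 109423 - - \frac{173885}{441} = 109423 + \frac{173885}{441} = \frac{48429428}{441}$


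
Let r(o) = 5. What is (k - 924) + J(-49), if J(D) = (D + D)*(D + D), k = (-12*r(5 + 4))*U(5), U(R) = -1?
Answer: 8740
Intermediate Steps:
k = 60 (k = -12*5*(-1) = -60*(-1) = 60)
J(D) = 4*D² (J(D) = (2*D)*(2*D) = 4*D²)
(k - 924) + J(-49) = (60 - 924) + 4*(-49)² = -864 + 4*2401 = -864 + 9604 = 8740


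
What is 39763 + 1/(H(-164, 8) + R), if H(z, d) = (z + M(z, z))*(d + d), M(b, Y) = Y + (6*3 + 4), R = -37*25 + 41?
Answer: 229830139/5780 ≈ 39763.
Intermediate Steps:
R = -884 (R = -925 + 41 = -884)
M(b, Y) = 22 + Y (M(b, Y) = Y + (18 + 4) = Y + 22 = 22 + Y)
H(z, d) = 2*d*(22 + 2*z) (H(z, d) = (z + (22 + z))*(d + d) = (22 + 2*z)*(2*d) = 2*d*(22 + 2*z))
39763 + 1/(H(-164, 8) + R) = 39763 + 1/(4*8*(11 - 164) - 884) = 39763 + 1/(4*8*(-153) - 884) = 39763 + 1/(-4896 - 884) = 39763 + 1/(-5780) = 39763 - 1/5780 = 229830139/5780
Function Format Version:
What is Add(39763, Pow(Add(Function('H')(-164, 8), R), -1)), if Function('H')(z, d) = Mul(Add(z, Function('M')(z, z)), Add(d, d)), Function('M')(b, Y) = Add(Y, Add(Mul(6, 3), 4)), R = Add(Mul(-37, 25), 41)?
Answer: Rational(229830139, 5780) ≈ 39763.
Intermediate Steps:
R = -884 (R = Add(-925, 41) = -884)
Function('M')(b, Y) = Add(22, Y) (Function('M')(b, Y) = Add(Y, Add(18, 4)) = Add(Y, 22) = Add(22, Y))
Function('H')(z, d) = Mul(2, d, Add(22, Mul(2, z))) (Function('H')(z, d) = Mul(Add(z, Add(22, z)), Add(d, d)) = Mul(Add(22, Mul(2, z)), Mul(2, d)) = Mul(2, d, Add(22, Mul(2, z))))
Add(39763, Pow(Add(Function('H')(-164, 8), R), -1)) = Add(39763, Pow(Add(Mul(4, 8, Add(11, -164)), -884), -1)) = Add(39763, Pow(Add(Mul(4, 8, -153), -884), -1)) = Add(39763, Pow(Add(-4896, -884), -1)) = Add(39763, Pow(-5780, -1)) = Add(39763, Rational(-1, 5780)) = Rational(229830139, 5780)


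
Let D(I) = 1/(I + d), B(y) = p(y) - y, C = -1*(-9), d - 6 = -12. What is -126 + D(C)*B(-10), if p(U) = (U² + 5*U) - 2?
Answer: -320/3 ≈ -106.67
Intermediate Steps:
d = -6 (d = 6 - 12 = -6)
p(U) = -2 + U² + 5*U
C = 9
B(y) = -2 + y² + 4*y (B(y) = (-2 + y² + 5*y) - y = -2 + y² + 4*y)
D(I) = 1/(-6 + I) (D(I) = 1/(I - 6) = 1/(-6 + I))
-126 + D(C)*B(-10) = -126 + (-2 + (-10)² + 4*(-10))/(-6 + 9) = -126 + (-2 + 100 - 40)/3 = -126 + (⅓)*58 = -126 + 58/3 = -320/3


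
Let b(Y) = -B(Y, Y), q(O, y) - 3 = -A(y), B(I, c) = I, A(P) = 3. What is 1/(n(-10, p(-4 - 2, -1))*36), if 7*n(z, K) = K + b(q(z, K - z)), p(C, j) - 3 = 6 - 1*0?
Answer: 7/324 ≈ 0.021605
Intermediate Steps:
q(O, y) = 0 (q(O, y) = 3 - 1*3 = 3 - 3 = 0)
p(C, j) = 9 (p(C, j) = 3 + (6 - 1*0) = 3 + (6 + 0) = 3 + 6 = 9)
b(Y) = -Y
n(z, K) = K/7 (n(z, K) = (K - 1*0)/7 = (K + 0)/7 = K/7)
1/(n(-10, p(-4 - 2, -1))*36) = 1/(((1/7)*9)*36) = 1/((9/7)*36) = 1/(324/7) = 7/324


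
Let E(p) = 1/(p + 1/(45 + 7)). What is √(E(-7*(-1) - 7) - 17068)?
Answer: 2*I*√4254 ≈ 130.45*I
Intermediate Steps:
E(p) = 1/(1/52 + p) (E(p) = 1/(p + 1/52) = 1/(1/52 + p))
√(E(-7*(-1) - 7) - 17068) = √(52/(1 + 52*(-7*(-1) - 7)) - 17068) = √(52/(1 + 52*(7 - 7)) - 17068) = √(52/(1 + 52*0) - 17068) = √(52/(1 + 0) - 17068) = √(52/1 - 17068) = √(52*1 - 17068) = √(52 - 17068) = √(-17016) = 2*I*√4254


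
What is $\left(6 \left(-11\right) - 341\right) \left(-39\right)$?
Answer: $15873$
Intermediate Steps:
$\left(6 \left(-11\right) - 341\right) \left(-39\right) = \left(-66 - 341\right) \left(-39\right) = \left(-407\right) \left(-39\right) = 15873$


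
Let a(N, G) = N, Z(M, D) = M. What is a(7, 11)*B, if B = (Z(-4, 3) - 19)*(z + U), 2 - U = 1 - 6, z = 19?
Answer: -4186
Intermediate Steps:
U = 7 (U = 2 - (1 - 6) = 2 - 1*(-5) = 2 + 5 = 7)
B = -598 (B = (-4 - 19)*(19 + 7) = -23*26 = -598)
a(7, 11)*B = 7*(-598) = -4186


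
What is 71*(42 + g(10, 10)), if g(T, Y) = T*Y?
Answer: 10082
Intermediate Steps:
71*(42 + g(10, 10)) = 71*(42 + 10*10) = 71*(42 + 100) = 71*142 = 10082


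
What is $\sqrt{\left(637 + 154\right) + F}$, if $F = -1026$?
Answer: $i \sqrt{235} \approx 15.33 i$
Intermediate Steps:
$\sqrt{\left(637 + 154\right) + F} = \sqrt{\left(637 + 154\right) - 1026} = \sqrt{791 - 1026} = \sqrt{-235} = i \sqrt{235}$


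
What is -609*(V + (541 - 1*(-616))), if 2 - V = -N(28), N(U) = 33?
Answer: -725928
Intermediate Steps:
V = 35 (V = 2 - (-1)*33 = 2 - 1*(-33) = 2 + 33 = 35)
-609*(V + (541 - 1*(-616))) = -609*(35 + (541 - 1*(-616))) = -609*(35 + (541 + 616)) = -609*(35 + 1157) = -609*1192 = -725928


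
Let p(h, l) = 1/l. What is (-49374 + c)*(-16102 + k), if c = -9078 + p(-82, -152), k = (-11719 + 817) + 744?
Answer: 58328088325/38 ≈ 1.5349e+9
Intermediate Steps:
k = -10158 (k = -10902 + 744 = -10158)
c = -1379857/152 (c = -9078 + 1/(-152) = -9078 - 1/152 = -1379857/152 ≈ -9078.0)
(-49374 + c)*(-16102 + k) = (-49374 - 1379857/152)*(-16102 - 10158) = -8884705/152*(-26260) = 58328088325/38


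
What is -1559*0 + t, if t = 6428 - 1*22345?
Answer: -15917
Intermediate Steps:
t = -15917 (t = 6428 - 22345 = -15917)
-1559*0 + t = -1559*0 - 15917 = 0 - 15917 = -15917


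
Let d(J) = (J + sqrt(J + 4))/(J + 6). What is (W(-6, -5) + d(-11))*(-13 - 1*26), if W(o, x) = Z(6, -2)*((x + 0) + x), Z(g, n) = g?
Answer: 11271/5 + 39*I*sqrt(7)/5 ≈ 2254.2 + 20.637*I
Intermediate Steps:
W(o, x) = 12*x (W(o, x) = 6*((x + 0) + x) = 6*(x + x) = 6*(2*x) = 12*x)
d(J) = (J + sqrt(4 + J))/(6 + J)
(W(-6, -5) + d(-11))*(-13 - 1*26) = (12*(-5) + (-11 + sqrt(4 - 11))/(6 - 11))*(-13 - 1*26) = (-60 + (-11 + sqrt(-7))/(-5))*(-13 - 26) = (-60 - (-11 + I*sqrt(7))/5)*(-39) = (-60 + (11/5 - I*sqrt(7)/5))*(-39) = (-289/5 - I*sqrt(7)/5)*(-39) = 11271/5 + 39*I*sqrt(7)/5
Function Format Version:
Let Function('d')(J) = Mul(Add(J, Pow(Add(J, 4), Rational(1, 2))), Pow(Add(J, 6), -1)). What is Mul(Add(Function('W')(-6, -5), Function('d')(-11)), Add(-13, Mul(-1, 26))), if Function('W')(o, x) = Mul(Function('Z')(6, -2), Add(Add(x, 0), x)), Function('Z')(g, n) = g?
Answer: Add(Rational(11271, 5), Mul(Rational(39, 5), I, Pow(7, Rational(1, 2)))) ≈ Add(2254.2, Mul(20.637, I))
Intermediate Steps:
Function('W')(o, x) = Mul(12, x) (Function('W')(o, x) = Mul(6, Add(Add(x, 0), x)) = Mul(6, Add(x, x)) = Mul(6, Mul(2, x)) = Mul(12, x))
Function('d')(J) = Mul(Pow(Add(6, J), -1), Add(J, Pow(Add(4, J), Rational(1, 2)))) (Function('d')(J) = Mul(Add(J, Pow(Add(4, J), Rational(1, 2))), Pow(Add(6, J), -1)) = Mul(Pow(Add(6, J), -1), Add(J, Pow(Add(4, J), Rational(1, 2)))))
Mul(Add(Function('W')(-6, -5), Function('d')(-11)), Add(-13, Mul(-1, 26))) = Mul(Add(Mul(12, -5), Mul(Pow(Add(6, -11), -1), Add(-11, Pow(Add(4, -11), Rational(1, 2))))), Add(-13, Mul(-1, 26))) = Mul(Add(-60, Mul(Pow(-5, -1), Add(-11, Pow(-7, Rational(1, 2))))), Add(-13, -26)) = Mul(Add(-60, Mul(Rational(-1, 5), Add(-11, Mul(I, Pow(7, Rational(1, 2)))))), -39) = Mul(Add(-60, Add(Rational(11, 5), Mul(Rational(-1, 5), I, Pow(7, Rational(1, 2))))), -39) = Mul(Add(Rational(-289, 5), Mul(Rational(-1, 5), I, Pow(7, Rational(1, 2)))), -39) = Add(Rational(11271, 5), Mul(Rational(39, 5), I, Pow(7, Rational(1, 2))))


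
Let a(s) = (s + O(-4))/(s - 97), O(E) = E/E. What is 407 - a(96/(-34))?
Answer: 690648/1697 ≈ 406.98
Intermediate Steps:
O(E) = 1
a(s) = (1 + s)/(-97 + s) (a(s) = (s + 1)/(s - 97) = (1 + s)/(-97 + s))
407 - a(96/(-34)) = 407 - (1 + 96/(-34))/(-97 + 96/(-34)) = 407 - (1 + 96*(-1/34))/(-97 + 96*(-1/34)) = 407 - (1 - 48/17)/(-97 - 48/17) = 407 - (-31)/((-1697/17)*17) = 407 - (-17)*(-31)/(1697*17) = 407 - 1*31/1697 = 407 - 31/1697 = 690648/1697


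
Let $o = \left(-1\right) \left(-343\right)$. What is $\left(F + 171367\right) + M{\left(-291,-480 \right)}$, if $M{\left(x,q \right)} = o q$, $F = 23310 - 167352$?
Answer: $-137315$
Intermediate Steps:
$o = 343$
$F = -144042$
$M{\left(x,q \right)} = 343 q$
$\left(F + 171367\right) + M{\left(-291,-480 \right)} = \left(-144042 + 171367\right) + 343 \left(-480\right) = 27325 - 164640 = -137315$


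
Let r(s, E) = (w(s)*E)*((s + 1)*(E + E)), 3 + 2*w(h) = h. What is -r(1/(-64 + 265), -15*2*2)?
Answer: 48641600/4489 ≈ 10836.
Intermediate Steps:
w(h) = -3/2 + h/2
r(s, E) = 2*E**2*(1 + s)*(-3/2 + s/2) (r(s, E) = ((-3/2 + s/2)*E)*((s + 1)*(E + E)) = (E*(-3/2 + s/2))*((1 + s)*(2*E)) = (E*(-3/2 + s/2))*(2*E*(1 + s)) = 2*E**2*(1 + s)*(-3/2 + s/2))
-r(1/(-64 + 265), -15*2*2) = -(-15*2*2)**2*(1 + 1/(-64 + 265))*(-3 + 1/(-64 + 265)) = -(-5*6*2)**2*(1 + 1/201)*(-3 + 1/201) = -(-30*2)**2*(1 + 1/201)*(-3 + 1/201) = -(-60)**2*202*(-602)/(201*201) = -3600*202*(-602)/(201*201) = -1*(-48641600/4489) = 48641600/4489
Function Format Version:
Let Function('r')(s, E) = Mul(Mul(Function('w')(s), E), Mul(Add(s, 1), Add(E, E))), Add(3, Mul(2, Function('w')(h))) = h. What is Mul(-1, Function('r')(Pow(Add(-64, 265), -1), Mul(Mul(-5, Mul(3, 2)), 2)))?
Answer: Rational(48641600, 4489) ≈ 10836.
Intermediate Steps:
Function('w')(h) = Add(Rational(-3, 2), Mul(Rational(1, 2), h))
Function('r')(s, E) = Mul(2, Pow(E, 2), Add(1, s), Add(Rational(-3, 2), Mul(Rational(1, 2), s))) (Function('r')(s, E) = Mul(Mul(Add(Rational(-3, 2), Mul(Rational(1, 2), s)), E), Mul(Add(s, 1), Add(E, E))) = Mul(Mul(E, Add(Rational(-3, 2), Mul(Rational(1, 2), s))), Mul(Add(1, s), Mul(2, E))) = Mul(Mul(E, Add(Rational(-3, 2), Mul(Rational(1, 2), s))), Mul(2, E, Add(1, s))) = Mul(2, Pow(E, 2), Add(1, s), Add(Rational(-3, 2), Mul(Rational(1, 2), s))))
Mul(-1, Function('r')(Pow(Add(-64, 265), -1), Mul(Mul(-5, Mul(3, 2)), 2))) = Mul(-1, Mul(Pow(Mul(Mul(-5, Mul(3, 2)), 2), 2), Add(1, Pow(Add(-64, 265), -1)), Add(-3, Pow(Add(-64, 265), -1)))) = Mul(-1, Mul(Pow(Mul(Mul(-5, 6), 2), 2), Add(1, Pow(201, -1)), Add(-3, Pow(201, -1)))) = Mul(-1, Mul(Pow(Mul(-30, 2), 2), Add(1, Rational(1, 201)), Add(-3, Rational(1, 201)))) = Mul(-1, Mul(Pow(-60, 2), Rational(202, 201), Rational(-602, 201))) = Mul(-1, Mul(3600, Rational(202, 201), Rational(-602, 201))) = Mul(-1, Rational(-48641600, 4489)) = Rational(48641600, 4489)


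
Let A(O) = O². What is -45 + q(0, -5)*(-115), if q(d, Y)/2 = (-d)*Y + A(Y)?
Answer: -5795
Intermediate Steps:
q(d, Y) = 2*Y² - 2*Y*d (q(d, Y) = 2*((-d)*Y + Y²) = 2*(-Y*d + Y²) = 2*(Y² - Y*d) = 2*Y² - 2*Y*d)
-45 + q(0, -5)*(-115) = -45 + (2*(-5)*(-5 - 1*0))*(-115) = -45 + (2*(-5)*(-5 + 0))*(-115) = -45 + (2*(-5)*(-5))*(-115) = -45 + 50*(-115) = -45 - 5750 = -5795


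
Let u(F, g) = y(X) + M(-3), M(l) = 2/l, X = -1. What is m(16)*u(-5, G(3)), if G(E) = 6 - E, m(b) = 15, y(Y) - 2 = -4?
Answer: -40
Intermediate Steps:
y(Y) = -2 (y(Y) = 2 - 4 = -2)
u(F, g) = -8/3 (u(F, g) = -2 + 2/(-3) = -2 + 2*(-1/3) = -2 - 2/3 = -8/3)
m(16)*u(-5, G(3)) = 15*(-8/3) = -40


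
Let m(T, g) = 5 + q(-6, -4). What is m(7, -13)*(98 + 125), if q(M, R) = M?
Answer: -223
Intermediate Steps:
m(T, g) = -1 (m(T, g) = 5 - 6 = -1)
m(7, -13)*(98 + 125) = -(98 + 125) = -1*223 = -223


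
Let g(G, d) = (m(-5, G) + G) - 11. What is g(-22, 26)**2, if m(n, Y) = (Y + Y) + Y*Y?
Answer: 165649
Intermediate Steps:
m(n, Y) = Y**2 + 2*Y (m(n, Y) = 2*Y + Y**2 = Y**2 + 2*Y)
g(G, d) = -11 + G + G*(2 + G) (g(G, d) = (G*(2 + G) + G) - 11 = (G + G*(2 + G)) - 11 = -11 + G + G*(2 + G))
g(-22, 26)**2 = (-11 - 22 - 22*(2 - 22))**2 = (-11 - 22 - 22*(-20))**2 = (-11 - 22 + 440)**2 = 407**2 = 165649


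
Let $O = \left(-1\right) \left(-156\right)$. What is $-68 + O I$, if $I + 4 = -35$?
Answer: $-6152$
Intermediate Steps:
$I = -39$ ($I = -4 - 35 = -39$)
$O = 156$
$-68 + O I = -68 + 156 \left(-39\right) = -68 - 6084 = -6152$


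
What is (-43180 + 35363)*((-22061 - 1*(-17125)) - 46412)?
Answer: 401387316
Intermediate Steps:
(-43180 + 35363)*((-22061 - 1*(-17125)) - 46412) = -7817*((-22061 + 17125) - 46412) = -7817*(-4936 - 46412) = -7817*(-51348) = 401387316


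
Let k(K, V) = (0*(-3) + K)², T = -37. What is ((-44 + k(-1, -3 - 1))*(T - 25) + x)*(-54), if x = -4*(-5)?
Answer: -145044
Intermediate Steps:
k(K, V) = K² (k(K, V) = (0 + K)² = K²)
x = 20
((-44 + k(-1, -3 - 1))*(T - 25) + x)*(-54) = ((-44 + (-1)²)*(-37 - 25) + 20)*(-54) = ((-44 + 1)*(-62) + 20)*(-54) = (-43*(-62) + 20)*(-54) = (2666 + 20)*(-54) = 2686*(-54) = -145044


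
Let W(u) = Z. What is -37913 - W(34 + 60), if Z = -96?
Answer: -37817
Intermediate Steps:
W(u) = -96
-37913 - W(34 + 60) = -37913 - 1*(-96) = -37913 + 96 = -37817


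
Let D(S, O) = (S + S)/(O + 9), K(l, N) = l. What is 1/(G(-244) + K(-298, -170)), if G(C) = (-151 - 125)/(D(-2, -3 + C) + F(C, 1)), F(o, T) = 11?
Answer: -19/6138 ≈ -0.0030955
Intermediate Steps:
D(S, O) = 2*S/(9 + O) (D(S, O) = (2*S)/(9 + O) = 2*S/(9 + O))
G(C) = -276/(11 - 4/(6 + C)) (G(C) = (-151 - 125)/(2*(-2)/(9 + (-3 + C)) + 11) = -276/(2*(-2)/(6 + C) + 11) = -276/(-4/(6 + C) + 11) = -276/(11 - 4/(6 + C)))
1/(G(-244) + K(-298, -170)) = 1/(276*(-6 - 1*(-244))/(62 + 11*(-244)) - 298) = 1/(276*(-6 + 244)/(62 - 2684) - 298) = 1/(276*238/(-2622) - 298) = 1/(276*(-1/2622)*238 - 298) = 1/(-476/19 - 298) = 1/(-6138/19) = -19/6138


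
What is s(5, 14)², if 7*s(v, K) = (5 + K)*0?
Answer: 0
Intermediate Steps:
s(v, K) = 0 (s(v, K) = ((5 + K)*0)/7 = (⅐)*0 = 0)
s(5, 14)² = 0² = 0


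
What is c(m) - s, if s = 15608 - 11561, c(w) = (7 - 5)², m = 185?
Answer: -4043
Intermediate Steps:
c(w) = 4 (c(w) = 2² = 4)
s = 4047
c(m) - s = 4 - 1*4047 = 4 - 4047 = -4043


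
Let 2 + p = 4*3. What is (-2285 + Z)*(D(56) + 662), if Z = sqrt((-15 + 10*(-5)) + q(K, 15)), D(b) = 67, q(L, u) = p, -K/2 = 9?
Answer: -1665765 + 729*I*sqrt(55) ≈ -1.6658e+6 + 5406.4*I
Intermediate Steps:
K = -18 (K = -2*9 = -18)
p = 10 (p = -2 + 4*3 = -2 + 12 = 10)
q(L, u) = 10
Z = I*sqrt(55) (Z = sqrt((-15 + 10*(-5)) + 10) = sqrt((-15 - 50) + 10) = sqrt(-65 + 10) = sqrt(-55) = I*sqrt(55) ≈ 7.4162*I)
(-2285 + Z)*(D(56) + 662) = (-2285 + I*sqrt(55))*(67 + 662) = (-2285 + I*sqrt(55))*729 = -1665765 + 729*I*sqrt(55)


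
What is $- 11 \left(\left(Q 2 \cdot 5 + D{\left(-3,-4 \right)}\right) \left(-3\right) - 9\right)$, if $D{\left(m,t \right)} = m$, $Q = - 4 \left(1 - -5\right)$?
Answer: $-7920$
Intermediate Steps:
$Q = -24$ ($Q = - 4 \left(1 + 5\right) = \left(-4\right) 6 = -24$)
$- 11 \left(\left(Q 2 \cdot 5 + D{\left(-3,-4 \right)}\right) \left(-3\right) - 9\right) = - 11 \left(\left(\left(-24\right) 2 \cdot 5 - 3\right) \left(-3\right) - 9\right) = - 11 \left(\left(\left(-48\right) 5 - 3\right) \left(-3\right) - 9\right) = - 11 \left(\left(-240 - 3\right) \left(-3\right) - 9\right) = - 11 \left(\left(-243\right) \left(-3\right) - 9\right) = - 11 \left(729 - 9\right) = \left(-11\right) 720 = -7920$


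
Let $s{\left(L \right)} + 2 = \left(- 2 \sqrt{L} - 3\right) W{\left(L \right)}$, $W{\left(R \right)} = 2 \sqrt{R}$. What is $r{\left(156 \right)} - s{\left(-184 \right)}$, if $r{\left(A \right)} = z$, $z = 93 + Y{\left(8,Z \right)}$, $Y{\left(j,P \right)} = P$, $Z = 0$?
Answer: $-641 + 12 i \sqrt{46} \approx -641.0 + 81.388 i$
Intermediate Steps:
$s{\left(L \right)} = -2 + 2 \sqrt{L} \left(-3 - 2 \sqrt{L}\right)$ ($s{\left(L \right)} = -2 + \left(- 2 \sqrt{L} - 3\right) 2 \sqrt{L} = -2 + \left(-3 - 2 \sqrt{L}\right) 2 \sqrt{L} = -2 + 2 \sqrt{L} \left(-3 - 2 \sqrt{L}\right)$)
$z = 93$ ($z = 93 + 0 = 93$)
$r{\left(A \right)} = 93$
$r{\left(156 \right)} - s{\left(-184 \right)} = 93 - \left(-2 - 6 \sqrt{-184} - -736\right) = 93 - \left(-2 - 6 \cdot 2 i \sqrt{46} + 736\right) = 93 - \left(-2 - 12 i \sqrt{46} + 736\right) = 93 - \left(734 - 12 i \sqrt{46}\right) = -641 + 12 i \sqrt{46}$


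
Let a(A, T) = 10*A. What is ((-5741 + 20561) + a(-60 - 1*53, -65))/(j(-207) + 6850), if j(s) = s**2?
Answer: 13690/49699 ≈ 0.27546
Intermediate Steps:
((-5741 + 20561) + a(-60 - 1*53, -65))/(j(-207) + 6850) = ((-5741 + 20561) + 10*(-60 - 1*53))/((-207)**2 + 6850) = (14820 + 10*(-60 - 53))/(42849 + 6850) = (14820 + 10*(-113))/49699 = (14820 - 1130)*(1/49699) = 13690*(1/49699) = 13690/49699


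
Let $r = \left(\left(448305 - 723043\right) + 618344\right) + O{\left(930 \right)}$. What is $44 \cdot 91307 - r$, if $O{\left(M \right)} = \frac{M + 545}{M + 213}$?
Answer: $\frac{4199268511}{1143} \approx 3.6739 \cdot 10^{6}$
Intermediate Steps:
$O{\left(M \right)} = \frac{545 + M}{213 + M}$
$r = \frac{392743133}{1143}$ ($r = \left(\left(448305 - 723043\right) + 618344\right) + \frac{545 + 930}{213 + 930} = \left(-274738 + 618344\right) + \frac{1}{1143} \cdot 1475 = 343606 + \frac{1}{1143} \cdot 1475 = 343606 + \frac{1475}{1143} = \frac{392743133}{1143} \approx 3.4361 \cdot 10^{5}$)
$44 \cdot 91307 - r = 44 \cdot 91307 - \frac{392743133}{1143} = 4017508 - \frac{392743133}{1143} = \frac{4199268511}{1143}$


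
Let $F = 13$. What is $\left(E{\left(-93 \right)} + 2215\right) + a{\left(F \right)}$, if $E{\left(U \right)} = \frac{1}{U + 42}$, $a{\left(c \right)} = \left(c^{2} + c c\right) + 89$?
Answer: $\frac{134741}{51} \approx 2642.0$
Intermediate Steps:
$a{\left(c \right)} = 89 + 2 c^{2}$ ($a{\left(c \right)} = \left(c^{2} + c^{2}\right) + 89 = 2 c^{2} + 89 = 89 + 2 c^{2}$)
$E{\left(U \right)} = \frac{1}{42 + U}$
$\left(E{\left(-93 \right)} + 2215\right) + a{\left(F \right)} = \left(\frac{1}{42 - 93} + 2215\right) + \left(89 + 2 \cdot 13^{2}\right) = \left(\frac{1}{-51} + 2215\right) + \left(89 + 2 \cdot 169\right) = \left(- \frac{1}{51} + 2215\right) + \left(89 + 338\right) = \frac{112964}{51} + 427 = \frac{134741}{51}$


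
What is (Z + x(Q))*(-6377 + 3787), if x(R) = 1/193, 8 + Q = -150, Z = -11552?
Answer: 5774495650/193 ≈ 2.9920e+7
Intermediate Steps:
Q = -158 (Q = -8 - 150 = -158)
x(R) = 1/193
(Z + x(Q))*(-6377 + 3787) = (-11552 + 1/193)*(-6377 + 3787) = -2229535/193*(-2590) = 5774495650/193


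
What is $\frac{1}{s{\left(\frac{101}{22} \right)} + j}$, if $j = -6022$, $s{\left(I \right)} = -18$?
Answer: $- \frac{1}{6040} \approx -0.00016556$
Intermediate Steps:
$\frac{1}{s{\left(\frac{101}{22} \right)} + j} = \frac{1}{-18 - 6022} = \frac{1}{-6040} = - \frac{1}{6040}$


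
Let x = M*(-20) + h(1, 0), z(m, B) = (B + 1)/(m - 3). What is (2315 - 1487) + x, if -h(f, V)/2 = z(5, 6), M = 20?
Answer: 421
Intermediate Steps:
z(m, B) = (1 + B)/(-3 + m)
h(f, V) = -7 (h(f, V) = -2*(1 + 6)/(-3 + 5) = -2*7/2 = -7)
x = -407 (x = 20*(-20) - 7 = -400 - 7 = -407)
(2315 - 1487) + x = (2315 - 1487) - 407 = 828 - 407 = 421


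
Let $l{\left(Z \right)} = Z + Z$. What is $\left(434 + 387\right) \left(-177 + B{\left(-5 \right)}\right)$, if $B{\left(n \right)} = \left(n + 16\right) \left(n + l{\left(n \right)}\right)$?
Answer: $-280782$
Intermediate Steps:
$l{\left(Z \right)} = 2 Z$
$B{\left(n \right)} = 3 n \left(16 + n\right)$ ($B{\left(n \right)} = \left(n + 16\right) \left(n + 2 n\right) = \left(16 + n\right) 3 n = 3 n \left(16 + n\right)$)
$\left(434 + 387\right) \left(-177 + B{\left(-5 \right)}\right) = \left(434 + 387\right) \left(-177 + 3 \left(-5\right) \left(16 - 5\right)\right) = 821 \left(-177 + 3 \left(-5\right) 11\right) = 821 \left(-177 - 165\right) = 821 \left(-342\right) = -280782$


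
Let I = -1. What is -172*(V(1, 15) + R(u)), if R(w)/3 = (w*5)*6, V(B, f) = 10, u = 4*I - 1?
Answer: 75680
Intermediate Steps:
u = -5 (u = 4*(-1) - 1 = -4 - 1 = -5)
R(w) = 90*w (R(w) = 3*((w*5)*6) = 3*((5*w)*6) = 3*(30*w) = 90*w)
-172*(V(1, 15) + R(u)) = -172*(10 + 90*(-5)) = -172*(10 - 450) = -172*(-440) = 75680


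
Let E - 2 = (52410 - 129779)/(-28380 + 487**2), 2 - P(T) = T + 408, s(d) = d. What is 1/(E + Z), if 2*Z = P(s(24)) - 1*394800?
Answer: -208789/41259498026 ≈ -5.0604e-6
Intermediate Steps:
P(T) = -406 - T (P(T) = 2 - (T + 408) = 2 - (408 + T) = 2 + (-408 - T) = -406 - T)
Z = -197615 (Z = ((-406 - 1*24) - 1*394800)/2 = ((-406 - 24) - 394800)/2 = (-430 - 394800)/2 = (1/2)*(-395230) = -197615)
E = 340209/208789 (E = 2 + (52410 - 129779)/(-28380 + 487**2) = 2 - 77369/(-28380 + 237169) = 2 - 77369/208789 = 340209/208789 ≈ 1.6294)
1/(E + Z) = 1/(340209/208789 - 197615) = 1/(-41259498026/208789) = -208789/41259498026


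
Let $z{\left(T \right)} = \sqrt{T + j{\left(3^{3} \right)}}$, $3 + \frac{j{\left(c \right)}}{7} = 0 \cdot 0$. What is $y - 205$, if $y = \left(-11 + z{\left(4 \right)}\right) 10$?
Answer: $-315 + 10 i \sqrt{17} \approx -315.0 + 41.231 i$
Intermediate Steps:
$j{\left(c \right)} = -21$ ($j{\left(c \right)} = -21 + 7 \cdot 0 \cdot 0 = -21 + 7 \cdot 0 = -21 + 0 = -21$)
$z{\left(T \right)} = \sqrt{-21 + T}$ ($z{\left(T \right)} = \sqrt{T - 21} = \sqrt{-21 + T}$)
$y = -110 + 10 i \sqrt{17}$ ($y = \left(-11 + \sqrt{-21 + 4}\right) 10 = \left(-11 + \sqrt{-17}\right) 10 = \left(-11 + i \sqrt{17}\right) 10 = -110 + 10 i \sqrt{17} \approx -110.0 + 41.231 i$)
$y - 205 = \left(-110 + 10 i \sqrt{17}\right) - 205 = -315 + 10 i \sqrt{17}$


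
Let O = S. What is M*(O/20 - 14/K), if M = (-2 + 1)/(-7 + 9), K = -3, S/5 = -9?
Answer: -29/24 ≈ -1.2083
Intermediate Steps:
S = -45 (S = 5*(-9) = -45)
O = -45
M = -½ (M = -1/2 = -1*½ = -½ ≈ -0.50000)
M*(O/20 - 14/K) = -(-45/20 - 14/(-3))/2 = -(-45*1/20 - 14*(-⅓))/2 = -(-9/4 + 14/3)/2 = -½*29/12 = -29/24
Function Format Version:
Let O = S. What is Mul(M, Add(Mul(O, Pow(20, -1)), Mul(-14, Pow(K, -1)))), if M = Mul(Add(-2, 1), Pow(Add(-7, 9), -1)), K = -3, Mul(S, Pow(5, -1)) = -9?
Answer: Rational(-29, 24) ≈ -1.2083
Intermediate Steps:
S = -45 (S = Mul(5, -9) = -45)
O = -45
M = Rational(-1, 2) (M = Mul(-1, Pow(2, -1)) = Mul(-1, Rational(1, 2)) = Rational(-1, 2) ≈ -0.50000)
Mul(M, Add(Mul(O, Pow(20, -1)), Mul(-14, Pow(K, -1)))) = Mul(Rational(-1, 2), Add(Mul(-45, Pow(20, -1)), Mul(-14, Pow(-3, -1)))) = Mul(Rational(-1, 2), Add(Mul(-45, Rational(1, 20)), Mul(-14, Rational(-1, 3)))) = Mul(Rational(-1, 2), Add(Rational(-9, 4), Rational(14, 3))) = Mul(Rational(-1, 2), Rational(29, 12)) = Rational(-29, 24)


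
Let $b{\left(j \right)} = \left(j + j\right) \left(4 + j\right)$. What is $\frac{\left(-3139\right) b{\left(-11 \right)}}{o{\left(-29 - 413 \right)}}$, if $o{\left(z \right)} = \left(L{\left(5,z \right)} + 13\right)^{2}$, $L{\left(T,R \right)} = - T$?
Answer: $- \frac{241703}{32} \approx -7553.2$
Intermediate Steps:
$b{\left(j \right)} = 2 j \left(4 + j\right)$
$o{\left(z \right)} = 64$ ($o{\left(z \right)} = \left(\left(-1\right) 5 + 13\right)^{2} = \left(-5 + 13\right)^{2} = 8^{2} = 64$)
$\frac{\left(-3139\right) b{\left(-11 \right)}}{o{\left(-29 - 413 \right)}} = \frac{\left(-3139\right) 2 \left(-11\right) \left(4 - 11\right)}{64} = - 3139 \cdot 2 \left(-11\right) \left(-7\right) \frac{1}{64} = \left(-3139\right) 154 \cdot \frac{1}{64} = \left(-483406\right) \frac{1}{64} = - \frac{241703}{32}$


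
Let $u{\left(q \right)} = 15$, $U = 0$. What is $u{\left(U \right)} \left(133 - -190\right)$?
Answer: $4845$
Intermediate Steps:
$u{\left(U \right)} \left(133 - -190\right) = 15 \left(133 - -190\right) = 15 \left(133 + 190\right) = 15 \cdot 323 = 4845$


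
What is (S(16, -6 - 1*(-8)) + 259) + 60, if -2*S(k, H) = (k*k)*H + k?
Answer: 55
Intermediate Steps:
S(k, H) = -k/2 - H*k²/2 (S(k, H) = -((k*k)*H + k)/2 = -(k²*H + k)/2 = -(H*k² + k)/2 = -(k + H*k²)/2 = -k/2 - H*k²/2)
(S(16, -6 - 1*(-8)) + 259) + 60 = (-½*16*(1 + (-6 - 1*(-8))*16) + 259) + 60 = (-½*16*(1 + (-6 + 8)*16) + 259) + 60 = (-½*16*(1 + 2*16) + 259) + 60 = (-½*16*(1 + 32) + 259) + 60 = (-½*16*33 + 259) + 60 = (-264 + 259) + 60 = -5 + 60 = 55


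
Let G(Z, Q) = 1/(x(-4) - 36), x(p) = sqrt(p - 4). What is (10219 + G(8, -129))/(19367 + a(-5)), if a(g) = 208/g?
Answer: 16656925/31500402 - 5*I*sqrt(2)/63000804 ≈ 0.52878 - 1.1224e-7*I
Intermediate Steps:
x(p) = sqrt(-4 + p)
G(Z, Q) = 1/(-36 + 2*I*sqrt(2)) (G(Z, Q) = 1/(sqrt(-4 - 4) - 36) = 1/(sqrt(-8) - 36) = 1/(2*I*sqrt(2) - 36) = 1/(-36 + 2*I*sqrt(2)))
(10219 + G(8, -129))/(19367 + a(-5)) = (10219 + (-9/326 - I*sqrt(2)/652))/(19367 + 208/(-5)) = (3331385/326 - I*sqrt(2)/652)/(19367 + 208*(-1/5)) = (3331385/326 - I*sqrt(2)/652)/(19367 - 208/5) = (3331385/326 - I*sqrt(2)/652)/(96627/5) = (3331385/326 - I*sqrt(2)/652)*(5/96627) = 16656925/31500402 - 5*I*sqrt(2)/63000804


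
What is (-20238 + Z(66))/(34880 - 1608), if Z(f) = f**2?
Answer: -7941/16636 ≈ -0.47734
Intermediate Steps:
(-20238 + Z(66))/(34880 - 1608) = (-20238 + 66**2)/(34880 - 1608) = (-20238 + 4356)/33272 = -15882*1/33272 = -7941/16636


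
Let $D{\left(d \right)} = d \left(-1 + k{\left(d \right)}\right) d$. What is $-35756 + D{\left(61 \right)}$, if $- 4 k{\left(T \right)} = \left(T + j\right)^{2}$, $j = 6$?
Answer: $- \frac{16861477}{4} \approx -4.2154 \cdot 10^{6}$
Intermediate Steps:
$k{\left(T \right)} = - \frac{\left(6 + T\right)^{2}}{4}$ ($k{\left(T \right)} = - \frac{\left(T + 6\right)^{2}}{4} = - \frac{\left(6 + T\right)^{2}}{4}$)
$D{\left(d \right)} = d^{2} \left(-1 - \frac{\left(6 + d\right)^{2}}{4}\right)$ ($D{\left(d \right)} = d \left(-1 - \frac{\left(6 + d\right)^{2}}{4}\right) d = d^{2} \left(-1 - \frac{\left(6 + d\right)^{2}}{4}\right)$)
$-35756 + D{\left(61 \right)} = -35756 + \frac{61^{2} \left(-4 - \left(6 + 61\right)^{2}\right)}{4} = -35756 + \frac{1}{4} \cdot 3721 \left(-4 - 67^{2}\right) = -35756 + \frac{1}{4} \cdot 3721 \left(-4 - 4489\right) = -35756 + \frac{1}{4} \cdot 3721 \left(-4493\right) = -35756 - \frac{16718453}{4} = - \frac{16861477}{4}$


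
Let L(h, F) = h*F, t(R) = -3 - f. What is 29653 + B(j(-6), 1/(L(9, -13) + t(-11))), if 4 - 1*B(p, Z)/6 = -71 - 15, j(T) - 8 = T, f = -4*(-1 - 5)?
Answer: 30193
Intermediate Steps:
f = 24 (f = -4*(-6) = 24)
t(R) = -27 (t(R) = -3 - 1*24 = -3 - 24 = -27)
j(T) = 8 + T
L(h, F) = F*h
B(p, Z) = 540 (B(p, Z) = 24 - 6*(-71 - 15) = 24 - 6*(-86) = 24 + 516 = 540)
29653 + B(j(-6), 1/(L(9, -13) + t(-11))) = 29653 + 540 = 30193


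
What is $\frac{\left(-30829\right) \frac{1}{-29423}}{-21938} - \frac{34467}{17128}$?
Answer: $- \frac{11124174171785}{5527905912536} \approx -2.0124$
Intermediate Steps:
$\frac{\left(-30829\right) \frac{1}{-29423}}{-21938} - \frac{34467}{17128} = \left(-30829\right) \left(- \frac{1}{29423}\right) \left(- \frac{1}{21938}\right) - \frac{34467}{17128} = \frac{30829}{29423} \left(- \frac{1}{21938}\right) - \frac{34467}{17128} = - \frac{30829}{645481774} - \frac{34467}{17128} = - \frac{11124174171785}{5527905912536}$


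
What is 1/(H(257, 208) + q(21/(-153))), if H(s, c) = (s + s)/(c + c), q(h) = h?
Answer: 10608/11651 ≈ 0.91048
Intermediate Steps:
H(s, c) = s/c (H(s, c) = (2*s)/((2*c)) = (2*s)*(1/(2*c)) = s/c)
1/(H(257, 208) + q(21/(-153))) = 1/(257/208 + 21/(-153)) = 1/(257*(1/208) + 21*(-1/153)) = 1/(257/208 - 7/51) = 1/(11651/10608) = 10608/11651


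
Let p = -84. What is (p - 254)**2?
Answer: 114244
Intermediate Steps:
(p - 254)**2 = (-84 - 254)**2 = (-338)**2 = 114244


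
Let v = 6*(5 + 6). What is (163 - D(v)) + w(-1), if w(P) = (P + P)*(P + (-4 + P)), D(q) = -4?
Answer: 179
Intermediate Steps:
v = 66 (v = 6*11 = 66)
w(P) = 2*P*(-4 + 2*P) (w(P) = (2*P)*(-4 + 2*P) = 2*P*(-4 + 2*P))
(163 - D(v)) + w(-1) = (163 - 1*(-4)) + 4*(-1)*(-2 - 1) = (163 + 4) + 4*(-1)*(-3) = 167 + 12 = 179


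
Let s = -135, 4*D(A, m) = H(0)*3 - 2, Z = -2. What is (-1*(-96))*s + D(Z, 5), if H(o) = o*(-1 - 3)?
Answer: -25921/2 ≈ -12961.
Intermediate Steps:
H(o) = -4*o (H(o) = o*(-4) = -4*o)
D(A, m) = -½ (D(A, m) = (-4*0*3 - 2)/4 = (0*3 - 2)/4 = (0 - 2)/4 = (¼)*(-2) = -½)
(-1*(-96))*s + D(Z, 5) = -1*(-96)*(-135) - ½ = 96*(-135) - ½ = -12960 - ½ = -25921/2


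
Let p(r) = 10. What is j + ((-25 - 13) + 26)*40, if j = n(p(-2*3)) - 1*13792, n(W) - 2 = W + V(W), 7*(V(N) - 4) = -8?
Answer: -99800/7 ≈ -14257.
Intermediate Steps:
V(N) = 20/7 (V(N) = 4 + (1/7)*(-8) = 4 - 8/7 = 20/7)
n(W) = 34/7 + W (n(W) = 2 + (W + 20/7) = 2 + (20/7 + W) = 34/7 + W)
j = -96440/7 (j = (34/7 + 10) - 1*13792 = 104/7 - 13792 = -96440/7 ≈ -13777.)
j + ((-25 - 13) + 26)*40 = -96440/7 + ((-25 - 13) + 26)*40 = -96440/7 + (-38 + 26)*40 = -96440/7 - 12*40 = -96440/7 - 480 = -99800/7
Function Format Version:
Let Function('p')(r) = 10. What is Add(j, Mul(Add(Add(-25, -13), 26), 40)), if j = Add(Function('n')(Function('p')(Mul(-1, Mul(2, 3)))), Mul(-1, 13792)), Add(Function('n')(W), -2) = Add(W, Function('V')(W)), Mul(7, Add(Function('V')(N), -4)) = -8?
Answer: Rational(-99800, 7) ≈ -14257.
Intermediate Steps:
Function('V')(N) = Rational(20, 7) (Function('V')(N) = Add(4, Mul(Rational(1, 7), -8)) = Add(4, Rational(-8, 7)) = Rational(20, 7))
Function('n')(W) = Add(Rational(34, 7), W) (Function('n')(W) = Add(2, Add(W, Rational(20, 7))) = Add(2, Add(Rational(20, 7), W)) = Add(Rational(34, 7), W))
j = Rational(-96440, 7) (j = Add(Add(Rational(34, 7), 10), Mul(-1, 13792)) = Add(Rational(104, 7), -13792) = Rational(-96440, 7) ≈ -13777.)
Add(j, Mul(Add(Add(-25, -13), 26), 40)) = Add(Rational(-96440, 7), Mul(Add(Add(-25, -13), 26), 40)) = Add(Rational(-96440, 7), Mul(Add(-38, 26), 40)) = Add(Rational(-96440, 7), Mul(-12, 40)) = Add(Rational(-96440, 7), -480) = Rational(-99800, 7)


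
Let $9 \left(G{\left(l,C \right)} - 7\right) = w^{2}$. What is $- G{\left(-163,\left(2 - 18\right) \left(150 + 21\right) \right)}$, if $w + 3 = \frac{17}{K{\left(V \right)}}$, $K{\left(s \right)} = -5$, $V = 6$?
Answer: $- \frac{2599}{225} \approx -11.551$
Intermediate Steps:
$w = - \frac{32}{5}$ ($w = -3 + \frac{17}{-5} = -3 + 17 \left(- \frac{1}{5}\right) = -3 - \frac{17}{5} = - \frac{32}{5} \approx -6.4$)
$G{\left(l,C \right)} = \frac{2599}{225}$ ($G{\left(l,C \right)} = 7 + \frac{\left(- \frac{32}{5}\right)^{2}}{9} = 7 + \frac{1}{9} \cdot \frac{1024}{25} = 7 + \frac{1024}{225} = \frac{2599}{225}$)
$- G{\left(-163,\left(2 - 18\right) \left(150 + 21\right) \right)} = \left(-1\right) \frac{2599}{225} = - \frac{2599}{225}$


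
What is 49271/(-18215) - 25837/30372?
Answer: -1967079767/553225980 ≈ -3.5557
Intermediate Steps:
49271/(-18215) - 25837/30372 = 49271*(-1/18215) - 25837*1/30372 = -49271/18215 - 25837/30372 = -1967079767/553225980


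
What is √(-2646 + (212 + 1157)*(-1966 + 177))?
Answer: I*√2451787 ≈ 1565.8*I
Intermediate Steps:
√(-2646 + (212 + 1157)*(-1966 + 177)) = √(-2646 + 1369*(-1789)) = √(-2646 - 2449141) = √(-2451787) = I*√2451787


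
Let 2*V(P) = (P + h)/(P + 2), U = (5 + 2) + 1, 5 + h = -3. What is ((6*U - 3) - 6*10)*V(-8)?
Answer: -20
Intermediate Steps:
h = -8 (h = -5 - 3 = -8)
U = 8 (U = 7 + 1 = 8)
V(P) = (-8 + P)/(2*(2 + P)) (V(P) = ((P - 8)/(P + 2))/2 = ((-8 + P)/(2 + P))/2 = (-8 + P)/(2*(2 + P)))
((6*U - 3) - 6*10)*V(-8) = ((6*8 - 3) - 6*10)*((-8 - 8)/(2*(2 - 8))) = ((48 - 3) - 60)*((½)*(-16)/(-6)) = (45 - 60)*((½)*(-⅙)*(-16)) = -15*4/3 = -20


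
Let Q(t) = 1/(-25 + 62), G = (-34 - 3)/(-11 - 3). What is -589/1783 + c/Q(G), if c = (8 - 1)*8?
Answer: 3693787/1783 ≈ 2071.7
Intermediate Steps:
G = 37/14 (G = -37/(-14) = -37*(-1/14) = 37/14 ≈ 2.6429)
Q(t) = 1/37
c = 56 (c = 7*8 = 56)
-589/1783 + c/Q(G) = -589/1783 + 56/(1/37) = -589*1/1783 + 56*37 = -589/1783 + 2072 = 3693787/1783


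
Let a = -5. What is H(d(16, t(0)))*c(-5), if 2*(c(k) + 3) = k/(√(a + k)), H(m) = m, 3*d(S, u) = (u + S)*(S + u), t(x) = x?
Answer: -256 + 64*I*√10/3 ≈ -256.0 + 67.462*I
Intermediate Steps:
d(S, u) = (S + u)²/3 (d(S, u) = ((u + S)*(S + u))/3 = ((S + u)*(S + u))/3 = (S + u)²/3)
c(k) = -3 + k/(2*√(-5 + k)) (c(k) = -3 + (k/(√(-5 + k)))/2 = -3 + (k/√(-5 + k))/2 = -3 + k/(2*√(-5 + k)))
H(d(16, t(0)))*c(-5) = ((16 + 0)²/3)*(-3 + (½)*(-5)/√(-5 - 5)) = ((⅓)*16²)*(-3 + (½)*(-5)/√(-10)) = ((⅓)*256)*(-3 + (½)*(-5)*(-I*√10/10)) = 256*(-3 + I*√10/4)/3 = -256 + 64*I*√10/3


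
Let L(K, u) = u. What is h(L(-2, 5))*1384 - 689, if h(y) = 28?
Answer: 38063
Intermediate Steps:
h(L(-2, 5))*1384 - 689 = 28*1384 - 689 = 38752 - 689 = 38063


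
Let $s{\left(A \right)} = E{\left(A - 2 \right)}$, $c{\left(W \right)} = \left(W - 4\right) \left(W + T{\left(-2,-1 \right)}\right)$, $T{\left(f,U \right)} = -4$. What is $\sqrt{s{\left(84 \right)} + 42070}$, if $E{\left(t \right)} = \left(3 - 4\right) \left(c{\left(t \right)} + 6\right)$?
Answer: $2 \sqrt{8995} \approx 189.68$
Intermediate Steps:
$c{\left(W \right)} = \left(-4 + W\right)^{2}$ ($c{\left(W \right)} = \left(W - 4\right) \left(W - 4\right) = \left(-4 + W\right) \left(-4 + W\right) = \left(-4 + W\right)^{2}$)
$E{\left(t \right)} = -22 - t^{2} + 8 t$ ($E{\left(t \right)} = \left(3 - 4\right) \left(\left(16 + t^{2} - 8 t\right) + 6\right) = - (22 + t^{2} - 8 t) = -22 - t^{2} + 8 t$)
$s{\left(A \right)} = -38 - \left(-2 + A\right)^{2} + 8 A$ ($s{\left(A \right)} = -22 - \left(A - 2\right)^{2} + 8 \left(A - 2\right) = -22 - \left(-2 + A\right)^{2} + 8 \left(-2 + A\right) = -22 - \left(-2 + A\right)^{2} + \left(-16 + 8 A\right) = -38 - \left(-2 + A\right)^{2} + 8 A$)
$\sqrt{s{\left(84 \right)} + 42070} = \sqrt{\left(-42 - 84^{2} + 12 \cdot 84\right) + 42070} = \sqrt{\left(-42 - 7056 + 1008\right) + 42070} = \sqrt{-6090 + 42070} = \sqrt{35980} = 2 \sqrt{8995}$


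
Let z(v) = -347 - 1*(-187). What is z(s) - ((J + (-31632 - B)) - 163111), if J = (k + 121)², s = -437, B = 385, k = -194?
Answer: 189639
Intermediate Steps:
z(v) = -160 (z(v) = -347 + 187 = -160)
J = 5329 (J = (-194 + 121)² = (-73)² = 5329)
z(s) - ((J + (-31632 - B)) - 163111) = -160 - ((5329 + (-31632 - 1*385)) - 163111) = -160 - ((5329 + (-31632 - 385)) - 163111) = -160 - ((5329 - 32017) - 163111) = -160 - (-26688 - 163111) = -160 - 1*(-189799) = -160 + 189799 = 189639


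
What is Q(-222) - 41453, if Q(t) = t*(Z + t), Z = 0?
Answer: 7831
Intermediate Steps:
Q(t) = t² (Q(t) = t*(0 + t) = t*t = t²)
Q(-222) - 41453 = (-222)² - 41453 = 49284 - 41453 = 7831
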